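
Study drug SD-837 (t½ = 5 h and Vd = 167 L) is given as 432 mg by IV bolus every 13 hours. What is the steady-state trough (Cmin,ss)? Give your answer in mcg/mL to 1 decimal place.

k = ln2/t½ = ln2/5 ≈ 0.138629 h⁻¹; fraction remaining f = e^(−kτ) = e^(−0.138629×13) ≈ 0.1649.
At steady state, accumulation factor R = 1/(1 − e^(−kτ)) ≈ 1.1975.
Each bolus raises the concentration by D/Vd = 432/167 ≈ 2.587 mcg/mL.
Steady-state peak Cmax,ss = C₀·R ≈ 2.587 × 1.1975 ≈ 3.098 mcg/mL.
Steady-state trough Cmin,ss = Cmax,ss·f ≈ 3.098 × 0.1649 ≈ 0.511 mcg/mL.

0.5 mcg/mL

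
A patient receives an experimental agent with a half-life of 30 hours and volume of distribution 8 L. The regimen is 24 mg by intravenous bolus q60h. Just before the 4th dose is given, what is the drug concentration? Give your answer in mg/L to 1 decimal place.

f = (1/2)^(τ/t½) = (1/2)^(60/30) ≈ 0.2500.
C₀ = D/Vd = 24/8 ≈ 3.000 mg/L.
Before the 4th dose, 3 doses have been given. Superposition: Cmin = C₀·(f + f² + … + f^3).
≈ 3.000 × (0.2500 + 0.0625 + 0.0156) ≈ 3.000 × 0.3281 ≈ 0.984 mg/L.

1.0 mg/L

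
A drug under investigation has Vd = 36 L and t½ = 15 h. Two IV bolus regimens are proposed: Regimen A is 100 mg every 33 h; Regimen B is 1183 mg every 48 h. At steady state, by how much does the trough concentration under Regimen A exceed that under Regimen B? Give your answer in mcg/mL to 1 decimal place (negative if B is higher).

-3.2 mcg/mL

Regimen A: f = (1/2)^(33/15) ≈ 0.2176; Cmin,ss = (100/36)·f/(1−f) ≈ 0.773 mcg/mL.
Regimen B: f = (1/2)^(48/15) ≈ 0.1088; Cmin,ss = (1183/36)·f/(1−f) ≈ 4.012 mcg/mL.
Difference ≈ 0.773 − 4.012 ≈ -3.239 mcg/mL.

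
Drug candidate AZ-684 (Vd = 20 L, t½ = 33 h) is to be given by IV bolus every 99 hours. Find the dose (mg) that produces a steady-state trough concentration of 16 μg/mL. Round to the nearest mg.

2240 mg

τ/t½ = 99/33 ≈ 3, so f = (1/2)^(99/33) ≈ 0.125000.
Cmin,ss = (D/Vd)·f/(1−f), so D = Cmin,ss·Vd·(1−f)/f.
D = 16 × 20 × (1−f)/f ≈ 16 × 20 × 7.00000 ≈ 2240.00 mg.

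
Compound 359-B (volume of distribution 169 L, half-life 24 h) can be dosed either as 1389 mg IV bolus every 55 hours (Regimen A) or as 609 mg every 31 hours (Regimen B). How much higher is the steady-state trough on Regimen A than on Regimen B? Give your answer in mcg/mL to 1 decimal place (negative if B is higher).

-0.4 mcg/mL

Regimen A: f = (1/2)^(55/24) ≈ 0.2042; Cmin,ss = (1389/169)·f/(1−f) ≈ 2.109 mcg/mL.
Regimen B: f = (1/2)^(31/24) ≈ 0.4085; Cmin,ss = (609/169)·f/(1−f) ≈ 2.489 mcg/mL.
Difference ≈ 2.109 − 2.489 ≈ -0.380 mcg/mL.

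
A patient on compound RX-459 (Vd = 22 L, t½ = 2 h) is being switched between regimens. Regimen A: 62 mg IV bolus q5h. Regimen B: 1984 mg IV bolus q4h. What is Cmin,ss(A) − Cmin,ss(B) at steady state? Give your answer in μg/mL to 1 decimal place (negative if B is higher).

-29.5 μg/mL

Regimen A: f = (1/2)^(5/2) ≈ 0.1768; Cmin,ss = (62/22)·f/(1−f) ≈ 0.605 μg/mL.
Regimen B: f = (1/2)^(4/2) ≈ 0.2500; Cmin,ss = (1984/22)·f/(1−f) ≈ 30.061 μg/mL.
Difference ≈ 0.605 − 30.061 ≈ -29.456 μg/mL.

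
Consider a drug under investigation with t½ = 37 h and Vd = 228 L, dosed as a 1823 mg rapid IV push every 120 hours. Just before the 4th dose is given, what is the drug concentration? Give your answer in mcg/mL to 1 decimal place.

f = (1/2)^(τ/t½) = (1/2)^(120/37) ≈ 0.1056.
C₀ = D/Vd = 1823/228 ≈ 7.996 mcg/mL.
Before the 4th dose, 3 doses have been given. Superposition: Cmin = C₀·(f + f² + … + f^3).
≈ 7.996 × (0.1056 + 0.0112 + 0.0012) ≈ 7.996 × 0.1180 ≈ 0.944 mcg/mL.

0.9 mcg/mL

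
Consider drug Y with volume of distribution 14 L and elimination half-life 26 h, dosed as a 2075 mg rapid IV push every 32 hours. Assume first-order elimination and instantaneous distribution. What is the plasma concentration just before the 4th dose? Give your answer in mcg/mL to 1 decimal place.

f = (1/2)^(τ/t½) = (1/2)^(32/26) ≈ 0.4261.
C₀ = D/Vd = 2075/14 ≈ 148.214 mcg/mL.
Before the 4th dose, 3 doses have been given. Superposition: Cmin = C₀·(f + f² + … + f^3).
≈ 148.214 × (0.4261 + 0.1816 + 0.0774) ≈ 148.214 × 0.6851 ≈ 101.541 mcg/mL.

101.5 mcg/mL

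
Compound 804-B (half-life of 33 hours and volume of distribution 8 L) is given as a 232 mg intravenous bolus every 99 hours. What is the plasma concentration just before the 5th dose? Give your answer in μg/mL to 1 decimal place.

4.1 μg/mL

f = (1/2)^(τ/t½) = (1/2)^(99/33) ≈ 0.1250.
C₀ = D/Vd = 232/8 ≈ 29.000 μg/mL.
Before the 5th dose, 4 doses have been given. Superposition: Cmin = C₀·(f + f² + … + f^4).
≈ 29.000 × (0.1250 + 0.0156 + 0.0020 + 0.0002) ≈ 29.000 × 0.1428 ≈ 4.141 μg/mL.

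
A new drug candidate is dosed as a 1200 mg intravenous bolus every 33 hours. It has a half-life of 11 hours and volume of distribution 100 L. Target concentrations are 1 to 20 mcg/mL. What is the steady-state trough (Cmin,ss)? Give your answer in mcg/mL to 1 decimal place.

1.7 mcg/mL

The dosing interval is 3 half-lives, so f = 2^(−3) = 0.125.
At steady state, R = 1/(1 − 0.125) = 8/7.
Single-dose peak C₀ = D/Vd = 1200/100 = 12 mcg/mL.
Steady-state peak Cmax,ss = C₀·R = 12 × 8/7 ≈ 13.714 mcg/mL.
Steady-state trough Cmin,ss = Cmax,ss·f ≈ 13.714 × 0.125 ≈ 1.714 mcg/mL.
Trough 1.7 mcg/mL vs MEC 1 mcg/mL: adequate.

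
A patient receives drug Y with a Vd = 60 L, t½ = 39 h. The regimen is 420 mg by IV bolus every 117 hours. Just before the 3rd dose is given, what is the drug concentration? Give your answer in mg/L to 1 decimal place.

1.0 mg/L

f = (1/2)^(τ/t½) = (1/2)^(117/39) ≈ 0.1250.
C₀ = D/Vd = 420/60 ≈ 7.000 mg/L.
Before the 3rd dose, 2 doses have been given. Superposition: Cmin = C₀·(f + f²).
≈ 7.000 × (0.1250 + 0.0156) ≈ 7.000 × 0.1406 ≈ 0.984 mg/L.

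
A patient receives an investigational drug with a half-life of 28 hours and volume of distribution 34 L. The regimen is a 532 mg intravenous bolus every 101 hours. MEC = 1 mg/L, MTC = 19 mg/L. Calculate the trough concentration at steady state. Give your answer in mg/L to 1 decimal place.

Over one 101-h interval, 101/28 ≈ 3.6071 half-lives elapse, leaving f ≈ 0.0821 of each dose.
At steady state, accumulation factor R = 1/(1 − e^(−kτ)) ≈ 1.0894.
Single-dose peak C₀ = D/Vd = 532/34 ≈ 15.647 mg/L.
Steady-state peak Cmax,ss = C₀·R ≈ 15.647 × 1.0894 ≈ 17.046 mg/L.
One interval later, Cmin,ss = Cmax,ss·e^(−kτ) ≈ 17.046 × 0.0821 ≈ 1.399 mg/L.
Trough 1.4 mg/L vs MEC 1 mg/L: adequate.

1.4 mg/L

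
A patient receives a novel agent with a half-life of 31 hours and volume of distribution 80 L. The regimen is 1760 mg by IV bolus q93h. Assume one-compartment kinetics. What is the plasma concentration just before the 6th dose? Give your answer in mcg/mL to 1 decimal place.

3.1 mcg/mL

f = (1/2)^(τ/t½) = (1/2)^(93/31) ≈ 0.1250.
C₀ = D/Vd = 1760/80 ≈ 22.000 mcg/mL.
Before the 6th dose, 5 doses have been given. Superposition: Cmin = C₀·(f + f² + … + f^5).
≈ 22.000 × (0.1250 + 0.0156 + 0.0020 + 0.0002 + 0.0000) ≈ 22.000 × 0.1428 ≈ 3.142 mcg/mL.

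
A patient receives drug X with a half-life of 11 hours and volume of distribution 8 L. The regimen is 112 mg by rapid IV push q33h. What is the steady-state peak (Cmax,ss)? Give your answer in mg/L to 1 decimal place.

The dosing interval is 3 half-lives, so f = 2^(−3) = 0.125.
Accumulation ratio R = 1/(1 − f) = 1/0.875 = 8/7.
Single-dose peak C₀ = D/Vd = 112/8 = 14 mg/L.
Steady-state peak Cmax,ss = C₀·R = 14 × 8/7 ≈ 16.000 mg/L.

16.0 mg/L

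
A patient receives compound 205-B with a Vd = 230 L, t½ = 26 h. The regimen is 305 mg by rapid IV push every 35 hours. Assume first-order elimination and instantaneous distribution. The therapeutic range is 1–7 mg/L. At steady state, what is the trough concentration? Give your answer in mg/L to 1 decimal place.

0.9 mg/L

τ/t½ = 35/26 ≈ 1.3462, so fraction remaining f = (1/2)^(35/26) ≈ 0.3933.
At steady state, accumulation factor R = 1/(1 − e^(−kτ)) ≈ 1.6483.
Single-dose peak C₀ = D/Vd = 305/230 ≈ 1.326 mg/L.
Steady-state peak Cmax,ss = C₀·R ≈ 1.326 × 1.6483 ≈ 2.186 mg/L.
Steady-state trough Cmin,ss = Cmax,ss·f ≈ 2.186 × 0.3933 ≈ 0.860 mg/L.
Trough 0.9 mg/L vs MEC 1 mg/L: subtherapeutic.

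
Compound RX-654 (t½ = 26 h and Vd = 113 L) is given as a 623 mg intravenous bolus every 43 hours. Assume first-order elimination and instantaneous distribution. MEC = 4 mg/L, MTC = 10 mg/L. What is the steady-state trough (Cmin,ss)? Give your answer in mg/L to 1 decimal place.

k = ln2/t½ = ln2/26 ≈ 0.026660 h⁻¹; fraction remaining f = e^(−kτ) = e^(−0.026660×43) ≈ 0.3178.
Each bolus raises the concentration by D/Vd = 623/113 ≈ 5.513 mg/L.
Steady-state trough Cmin,ss = C₀·f/(1−f) ≈ 5.513 × 0.3178/0.6822 ≈ 2.568 mg/L.
Trough 2.6 mg/L vs MEC 4 mg/L: subtherapeutic.

2.6 mg/L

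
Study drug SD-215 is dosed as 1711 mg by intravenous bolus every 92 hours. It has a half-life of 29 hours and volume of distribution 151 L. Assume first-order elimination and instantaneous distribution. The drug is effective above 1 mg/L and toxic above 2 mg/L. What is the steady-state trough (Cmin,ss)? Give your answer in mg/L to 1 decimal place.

1.4 mg/L

k = ln2/t½ = ln2/29 ≈ 0.023902 h⁻¹; fraction remaining f = e^(−kτ) = e^(−0.023902×92) ≈ 0.1109.
Single-dose peak C₀ = D/Vd = 1711/151 ≈ 11.331 mg/L.
Steady-state trough Cmin,ss = C₀·f/(1−f) ≈ 11.331 × 0.1109/0.8891 ≈ 1.413 mg/L.
Trough 1.4 mg/L vs MEC 1 mg/L: adequate.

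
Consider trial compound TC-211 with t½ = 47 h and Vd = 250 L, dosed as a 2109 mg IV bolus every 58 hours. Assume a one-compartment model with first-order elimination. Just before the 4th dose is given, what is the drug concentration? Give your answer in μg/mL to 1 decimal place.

f = (1/2)^(τ/t½) = (1/2)^(58/47) ≈ 0.4251.
C₀ = D/Vd = 2109/250 ≈ 8.436 μg/mL.
Before the 4th dose, 3 doses have been given. Superposition: Cmin = C₀·(f + f² + … + f^3).
≈ 8.436 × (0.4251 + 0.1807 + 0.0768) ≈ 8.436 × 0.6826 ≈ 5.758 μg/mL.

5.8 μg/mL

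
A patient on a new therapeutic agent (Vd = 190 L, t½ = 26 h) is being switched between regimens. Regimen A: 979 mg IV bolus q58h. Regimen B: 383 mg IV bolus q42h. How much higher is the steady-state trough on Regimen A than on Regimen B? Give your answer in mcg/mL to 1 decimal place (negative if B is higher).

0.4 mcg/mL

Regimen A: f = (1/2)^(58/26) ≈ 0.2130; Cmin,ss = (979/190)·f/(1−f) ≈ 1.395 mcg/mL.
Regimen B: f = (1/2)^(42/26) ≈ 0.3264; Cmin,ss = (383/190)·f/(1−f) ≈ 0.977 mcg/mL.
Difference ≈ 1.395 − 0.977 ≈ 0.418 mcg/mL.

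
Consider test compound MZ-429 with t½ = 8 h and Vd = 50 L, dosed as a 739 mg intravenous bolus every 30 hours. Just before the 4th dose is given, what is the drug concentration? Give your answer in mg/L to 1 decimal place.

f = (1/2)^(τ/t½) = (1/2)^(30/8) ≈ 0.0743.
C₀ = D/Vd = 739/50 ≈ 14.780 mg/L.
Before the 4th dose, 3 doses have been given. Superposition: Cmin = C₀·(f + f² + … + f^3).
≈ 14.780 × (0.0743 + 0.0055 + 0.0004) ≈ 14.780 × 0.0802 ≈ 1.185 mg/L.

1.2 mg/L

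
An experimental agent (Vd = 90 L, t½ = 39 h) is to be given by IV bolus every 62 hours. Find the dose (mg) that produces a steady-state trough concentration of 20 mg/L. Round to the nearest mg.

3618 mg

τ/t½ = 62/39 ≈ 1.5897, so f = (1/2)^(62/39) ≈ 0.332230.
Cmin,ss = (D/Vd)·f/(1−f), so D = Cmin,ss·Vd·(1−f)/f.
D = 20 × 90 × (1−f)/f ≈ 20 × 90 × 2.00996 ≈ 3617.93 mg.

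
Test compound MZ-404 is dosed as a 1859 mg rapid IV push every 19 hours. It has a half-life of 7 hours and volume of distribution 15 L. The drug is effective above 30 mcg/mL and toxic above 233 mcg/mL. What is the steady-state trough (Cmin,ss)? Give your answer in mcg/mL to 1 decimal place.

k = ln2/t½ = ln2/7 ≈ 0.099021 h⁻¹; fraction remaining f = e^(−kτ) = e^(−0.099021×19) ≈ 0.1524.
Single-dose peak C₀ = D/Vd = 1859/15 ≈ 123.933 mcg/mL.
Steady-state trough Cmin,ss = C₀·f/(1−f) ≈ 123.933 × 0.1524/0.8476 ≈ 22.283 mcg/mL.
Trough 22.3 mcg/mL vs MEC 30 mcg/mL: subtherapeutic.

22.3 mcg/mL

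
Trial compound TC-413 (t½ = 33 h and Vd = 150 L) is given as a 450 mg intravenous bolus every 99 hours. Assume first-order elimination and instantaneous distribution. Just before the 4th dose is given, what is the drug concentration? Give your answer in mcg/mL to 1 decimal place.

f = (1/2)^(τ/t½) = (1/2)^(99/33) ≈ 0.1250.
C₀ = D/Vd = 450/150 ≈ 3.000 mcg/mL.
Before the 4th dose, 3 doses have been given. Superposition: Cmin = C₀·(f + f² + … + f^3).
≈ 3.000 × (0.1250 + 0.0156 + 0.0020) ≈ 3.000 × 0.1426 ≈ 0.428 mcg/mL.

0.4 mcg/mL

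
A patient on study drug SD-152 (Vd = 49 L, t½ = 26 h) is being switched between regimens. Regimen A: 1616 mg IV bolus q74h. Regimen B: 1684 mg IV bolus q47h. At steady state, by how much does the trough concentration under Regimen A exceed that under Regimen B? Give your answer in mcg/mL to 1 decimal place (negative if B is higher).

Regimen A: f = (1/2)^(74/26) ≈ 0.1391; Cmin,ss = (1616/49)·f/(1−f) ≈ 5.329 mcg/mL.
Regimen B: f = (1/2)^(47/26) ≈ 0.2856; Cmin,ss = (1684/49)·f/(1−f) ≈ 13.739 mcg/mL.
Difference ≈ 5.329 − 13.739 ≈ -8.410 mcg/mL.

-8.4 mcg/mL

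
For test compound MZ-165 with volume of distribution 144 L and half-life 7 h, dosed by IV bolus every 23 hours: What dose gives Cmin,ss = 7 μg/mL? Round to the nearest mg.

τ/t½ = 23/7 ≈ 3.2857, so f = (1/2)^(23/7) ≈ 0.102542.
Cmin,ss = (D/Vd)·f/(1−f), so D = Cmin,ss·Vd·(1−f)/f.
D = 7 × 144 × (1−f)/f ≈ 7 × 144 × 8.75210 ≈ 8822.12 mg.

8822 mg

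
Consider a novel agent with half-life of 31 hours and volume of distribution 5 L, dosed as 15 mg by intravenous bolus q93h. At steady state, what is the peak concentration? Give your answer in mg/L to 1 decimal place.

The dosing interval is 3 half-lives, so f = 2^(−3) = 0.125.
At steady state, R = 1/(1 − 0.125) = 8/7.
Single-dose peak C₀ = D/Vd = 15/5 = 3 mg/L.
Steady-state peak Cmax,ss = C₀·R = 3 × 8/7 ≈ 3.429 mg/L.

3.4 mg/L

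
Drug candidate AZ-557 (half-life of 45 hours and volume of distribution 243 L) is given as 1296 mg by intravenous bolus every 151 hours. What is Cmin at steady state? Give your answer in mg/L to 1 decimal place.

0.6 mg/L

k = ln2/t½ = ln2/45 ≈ 0.015403 h⁻¹; fraction remaining f = e^(−kτ) = e^(−0.015403×151) ≈ 0.0977.
Accumulation ratio R = 1/(1 − f) ≈ 1/0.9023 ≈ 1.1083.
Single-dose peak C₀ = D/Vd = 1296/243 ≈ 5.333 mg/L.
Cmax,ss = C₀/(1 − f) ≈ 5.333/0.9023 ≈ 5.910 mg/L.
Steady-state trough Cmin,ss = Cmax,ss·f ≈ 5.910 × 0.0977 ≈ 0.577 mg/L.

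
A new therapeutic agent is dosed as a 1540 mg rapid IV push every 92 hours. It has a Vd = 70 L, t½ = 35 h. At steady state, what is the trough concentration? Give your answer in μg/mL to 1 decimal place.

k = ln2/t½ = ln2/35 ≈ 0.019804 h⁻¹; fraction remaining f = e^(−kτ) = e^(−0.019804×92) ≈ 0.1617.
At steady state, accumulation factor R = 1/(1 − e^(−kτ)) ≈ 1.1929.
Single-dose peak C₀ = D/Vd = 1540/70 ≈ 22.000 μg/mL.
Cmax,ss = C₀/(1 − f) ≈ 22.000/0.8383 ≈ 26.244 μg/mL.
Steady-state trough Cmin,ss = Cmax,ss·f ≈ 26.244 × 0.1617 ≈ 4.244 μg/mL.

4.2 μg/mL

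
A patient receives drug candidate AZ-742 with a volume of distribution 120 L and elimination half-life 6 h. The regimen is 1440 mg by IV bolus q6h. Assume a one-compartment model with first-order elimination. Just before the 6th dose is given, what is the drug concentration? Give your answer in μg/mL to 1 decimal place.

f = (1/2)^(τ/t½) = (1/2)^(6/6) ≈ 0.5000.
C₀ = D/Vd = 1440/120 ≈ 12.000 μg/mL.
Before the 6th dose, 5 doses have been given. Superposition: Cmin = C₀·(f + f² + … + f^5).
≈ 12.000 × (0.5000 + 0.2500 + 0.1250 + 0.0625 + 0.0313) ≈ 12.000 × 0.9688 ≈ 11.626 μg/mL.

11.6 μg/mL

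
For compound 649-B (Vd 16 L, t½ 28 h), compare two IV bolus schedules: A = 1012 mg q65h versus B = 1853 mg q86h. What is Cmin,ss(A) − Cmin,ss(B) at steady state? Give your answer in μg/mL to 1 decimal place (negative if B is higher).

0.2 μg/mL

Regimen A: f = (1/2)^(65/28) ≈ 0.2001; Cmin,ss = (1012/16)·f/(1−f) ≈ 15.822 μg/mL.
Regimen B: f = (1/2)^(86/28) ≈ 0.1190; Cmin,ss = (1853/16)·f/(1−f) ≈ 15.643 μg/mL.
Difference ≈ 15.822 − 15.643 ≈ 0.179 μg/mL.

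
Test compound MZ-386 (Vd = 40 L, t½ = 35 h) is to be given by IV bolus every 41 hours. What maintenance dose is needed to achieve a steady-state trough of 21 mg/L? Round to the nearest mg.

τ/t½ = 41/35 ≈ 1.1714, so f = (1/2)^(41/35) ≈ 0.443981.
Cmin,ss = (D/Vd)·f/(1−f), so D = Cmin,ss·Vd·(1−f)/f.
D = 21 × 40 × (1−f)/f ≈ 21 × 40 × 1.25235 ≈ 1051.97 mg.

1052 mg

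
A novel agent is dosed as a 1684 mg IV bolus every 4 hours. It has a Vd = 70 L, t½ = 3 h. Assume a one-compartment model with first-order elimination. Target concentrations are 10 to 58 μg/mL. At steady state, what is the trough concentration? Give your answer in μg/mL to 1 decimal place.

15.8 μg/mL

k = ln2/t½ = ln2/3 ≈ 0.231049 h⁻¹; fraction remaining f = e^(−kτ) = e^(−0.231049×4) ≈ 0.3969.
Single-dose peak C₀ = D/Vd = 1684/70 ≈ 24.057 μg/mL.
Steady-state trough Cmin,ss = C₀·f/(1−f) ≈ 24.057 × 0.3969/0.6031 ≈ 15.832 μg/mL.
Trough 15.8 μg/mL vs MEC 10 μg/mL: adequate.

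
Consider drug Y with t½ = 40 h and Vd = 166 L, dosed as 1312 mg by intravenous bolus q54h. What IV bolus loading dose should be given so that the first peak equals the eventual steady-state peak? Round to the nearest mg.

f = (1/2)^(54/40) ≈ 0.392292; accumulation ratio R = 1/(1−f) ≈ 1.64553.
Loading dose to hit Cmax,ss on first dose: D_load = D_maint·R ≈ 1312 × 1.64553 ≈ 2158.94 mg.

2159 mg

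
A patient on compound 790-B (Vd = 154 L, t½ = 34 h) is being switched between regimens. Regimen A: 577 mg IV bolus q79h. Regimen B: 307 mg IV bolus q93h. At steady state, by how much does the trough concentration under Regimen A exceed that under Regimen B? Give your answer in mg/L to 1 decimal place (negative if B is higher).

0.6 mg/L

Regimen A: f = (1/2)^(79/34) ≈ 0.1998; Cmin,ss = (577/154)·f/(1−f) ≈ 0.936 mg/L.
Regimen B: f = (1/2)^(93/34) ≈ 0.1502; Cmin,ss = (307/154)·f/(1−f) ≈ 0.352 mg/L.
Difference ≈ 0.936 − 0.352 ≈ 0.584 mg/L.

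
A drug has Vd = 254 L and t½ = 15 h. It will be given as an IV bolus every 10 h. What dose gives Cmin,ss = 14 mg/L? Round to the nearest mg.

τ/t½ = 10/15 ≈ 0.66667, so f = (1/2)^(10/15) ≈ 0.629961.
Cmin,ss = (D/Vd)·f/(1−f), so D = Cmin,ss·Vd·(1−f)/f.
D = 14 × 254 × (1−f)/f ≈ 14 × 254 × 0.58740 ≈ 2088.79 mg.

2089 mg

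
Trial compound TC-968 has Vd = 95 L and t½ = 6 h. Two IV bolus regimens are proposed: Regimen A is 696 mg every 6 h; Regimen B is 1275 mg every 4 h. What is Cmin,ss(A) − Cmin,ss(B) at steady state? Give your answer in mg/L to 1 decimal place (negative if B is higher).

Regimen A: f = (1/2)^(6/6) ≈ 0.5000; Cmin,ss = (696/95)·f/(1−f) ≈ 7.326 mg/L.
Regimen B: f = (1/2)^(4/6) ≈ 0.6300; Cmin,ss = (1275/95)·f/(1−f) ≈ 22.852 mg/L.
Difference ≈ 7.326 − 22.852 ≈ -15.526 mg/L.

-15.5 mg/L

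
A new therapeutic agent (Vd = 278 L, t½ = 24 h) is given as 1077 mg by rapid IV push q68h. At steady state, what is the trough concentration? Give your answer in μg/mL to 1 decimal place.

k = ln2/t½ = ln2/24 ≈ 0.028881 h⁻¹; fraction remaining f = e^(−kτ) = e^(−0.028881×68) ≈ 0.1403.
At steady state, accumulation factor R = 1/(1 − e^(−kτ)) ≈ 1.1632.
Each bolus raises the concentration by D/Vd = 1077/278 ≈ 3.874 μg/mL.
Cmax,ss = C₀/(1 − f) ≈ 3.874/0.8597 ≈ 4.506 μg/mL.
Steady-state trough Cmin,ss = Cmax,ss·f ≈ 4.506 × 0.1403 ≈ 0.632 μg/mL.

0.6 μg/mL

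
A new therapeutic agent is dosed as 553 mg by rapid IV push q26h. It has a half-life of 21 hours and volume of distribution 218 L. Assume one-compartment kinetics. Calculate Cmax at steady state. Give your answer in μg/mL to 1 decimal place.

4.4 μg/mL

k = ln2/t½ = ln2/21 ≈ 0.033007 h⁻¹; fraction remaining f = e^(−kτ) = e^(−0.033007×26) ≈ 0.4239.
At steady state, accumulation factor R = 1/(1 − e^(−kτ)) ≈ 1.7358.
Each bolus raises the concentration by D/Vd = 553/218 ≈ 2.537 μg/mL.
Steady-state peak Cmax,ss = C₀·R ≈ 2.537 × 1.7358 ≈ 4.404 μg/mL.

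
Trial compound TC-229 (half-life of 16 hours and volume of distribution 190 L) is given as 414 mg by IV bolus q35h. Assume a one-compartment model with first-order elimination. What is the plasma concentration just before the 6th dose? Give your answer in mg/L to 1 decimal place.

f = (1/2)^(τ/t½) = (1/2)^(35/16) ≈ 0.2195.
C₀ = D/Vd = 414/190 ≈ 2.179 mg/L.
Before the 6th dose, 5 doses have been given. Superposition: Cmin = C₀·(f + f² + … + f^5).
≈ 2.179 × (0.2195 + 0.0482 + 0.0106 + 0.0023 + 0.0005) ≈ 2.179 × 0.2811 ≈ 0.613 mg/L.

0.6 mg/L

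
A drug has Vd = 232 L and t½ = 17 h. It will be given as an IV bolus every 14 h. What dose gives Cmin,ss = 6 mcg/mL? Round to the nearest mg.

τ/t½ = 14/17 ≈ 0.82353, so f = (1/2)^(14/17) ≈ 0.565058.
Cmin,ss = (D/Vd)·f/(1−f), so D = Cmin,ss·Vd·(1−f)/f.
D = 6 × 232 × (1−f)/f ≈ 6 × 232 × 0.76973 ≈ 1071.46 mg.

1071 mg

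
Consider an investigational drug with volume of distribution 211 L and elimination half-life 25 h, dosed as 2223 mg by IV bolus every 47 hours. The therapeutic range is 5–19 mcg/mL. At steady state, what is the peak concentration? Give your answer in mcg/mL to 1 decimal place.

14.5 mcg/mL

k = ln2/t½ = ln2/25 ≈ 0.027726 h⁻¹; fraction remaining f = e^(−kτ) = e^(−0.027726×47) ≈ 0.2717.
At steady state, accumulation factor R = 1/(1 − e^(−kτ)) ≈ 1.3731.
Single-dose peak C₀ = D/Vd = 2223/211 ≈ 10.536 mcg/mL.
Steady-state peak Cmax,ss = C₀·R ≈ 10.536 × 1.3731 ≈ 14.467 mcg/mL.
Peak 14.5 mcg/mL vs MTC 19 mcg/mL: below toxic threshold.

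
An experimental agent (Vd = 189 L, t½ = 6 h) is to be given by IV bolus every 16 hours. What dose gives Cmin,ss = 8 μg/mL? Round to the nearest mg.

τ/t½ = 16/6 ≈ 2.6667, so f = (1/2)^(16/6) ≈ 0.157490.
Cmin,ss = (D/Vd)·f/(1−f), so D = Cmin,ss·Vd·(1−f)/f.
D = 8 × 189 × (1−f)/f ≈ 8 × 189 × 5.34961 ≈ 8088.61 mg.

8089 mg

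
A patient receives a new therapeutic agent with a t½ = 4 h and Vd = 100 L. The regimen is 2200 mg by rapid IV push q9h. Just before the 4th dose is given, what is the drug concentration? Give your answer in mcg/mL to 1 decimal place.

5.8 mcg/mL

f = (1/2)^(τ/t½) = (1/2)^(9/4) ≈ 0.2102.
C₀ = D/Vd = 2200/100 ≈ 22.000 mcg/mL.
Before the 4th dose, 3 doses have been given. Superposition: Cmin = C₀·(f + f² + … + f^3).
≈ 22.000 × (0.2102 + 0.0442 + 0.0093) ≈ 22.000 × 0.2637 ≈ 5.801 mcg/mL.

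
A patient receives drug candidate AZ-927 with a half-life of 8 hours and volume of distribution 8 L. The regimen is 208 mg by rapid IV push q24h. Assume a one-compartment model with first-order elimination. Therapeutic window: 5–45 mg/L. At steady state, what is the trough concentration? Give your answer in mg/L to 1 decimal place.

3.7 mg/L

τ = 24 h = 3 half-lives, so f = (1/2)^3 = 0.125.
At steady state, R = 1/(1 − 0.125) = 8/7.
Single-dose peak C₀ = D/Vd = 208/8 = 26 mg/L.
Steady-state peak Cmax,ss = C₀·R = 26 × 8/7 ≈ 29.714 mg/L.
Steady-state trough Cmin,ss = Cmax,ss·f ≈ 29.714 × 0.125 ≈ 3.714 mg/L.
Trough 3.7 mg/L vs MEC 5 mg/L: subtherapeutic.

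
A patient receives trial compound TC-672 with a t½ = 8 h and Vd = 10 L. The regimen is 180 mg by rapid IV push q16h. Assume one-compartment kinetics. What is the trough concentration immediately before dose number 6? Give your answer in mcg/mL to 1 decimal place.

6.0 mcg/mL

f = (1/2)^(τ/t½) = (1/2)^(16/8) ≈ 0.2500.
C₀ = D/Vd = 180/10 ≈ 18.000 mcg/mL.
Before the 6th dose, 5 doses have been given. Superposition: Cmin = C₀·(f + f² + … + f^5).
≈ 18.000 × (0.2500 + 0.0625 + 0.0156 + 0.0039 + 0.0010) ≈ 18.000 × 0.3330 ≈ 5.994 mcg/mL.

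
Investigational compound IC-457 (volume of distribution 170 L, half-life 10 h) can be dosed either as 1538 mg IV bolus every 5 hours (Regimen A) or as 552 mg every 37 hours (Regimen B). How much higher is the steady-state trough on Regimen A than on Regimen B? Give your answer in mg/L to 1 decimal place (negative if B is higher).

21.6 mg/L

Regimen A: f = (1/2)^(5/10) ≈ 0.7071; Cmin,ss = (1538/170)·f/(1−f) ≈ 21.841 mg/L.
Regimen B: f = (1/2)^(37/10) ≈ 0.0769; Cmin,ss = (552/170)·f/(1−f) ≈ 0.271 mg/L.
Difference ≈ 21.841 − 0.271 ≈ 21.570 mg/L.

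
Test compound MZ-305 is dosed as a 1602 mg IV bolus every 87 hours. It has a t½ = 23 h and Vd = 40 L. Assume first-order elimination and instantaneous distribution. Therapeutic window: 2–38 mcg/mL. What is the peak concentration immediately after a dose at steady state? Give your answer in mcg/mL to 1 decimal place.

τ/t½ = 87/23 ≈ 3.7826, so fraction remaining f = (1/2)^(87/23) ≈ 0.0727.
At steady state, accumulation factor R = 1/(1 − e^(−kτ)) ≈ 1.0784.
Single-dose peak C₀ = D/Vd = 1602/40 ≈ 40.050 mcg/mL.
Steady-state peak Cmax,ss = C₀·R ≈ 40.050 × 1.0784 ≈ 43.190 mcg/mL.
Peak 43.2 mcg/mL vs MTC 38 mcg/mL: exceeds toxic threshold.

43.2 mcg/mL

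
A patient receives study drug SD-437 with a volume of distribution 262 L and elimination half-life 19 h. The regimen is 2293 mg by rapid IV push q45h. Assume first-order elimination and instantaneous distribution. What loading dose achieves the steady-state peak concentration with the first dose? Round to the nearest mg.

2844 mg

f = (1/2)^(45/19) ≈ 0.193657; accumulation ratio R = 1/(1−f) ≈ 1.24017.
Loading dose to hit Cmax,ss on first dose: D_load = D_maint·R ≈ 2293 × 1.24017 ≈ 2843.71 mg.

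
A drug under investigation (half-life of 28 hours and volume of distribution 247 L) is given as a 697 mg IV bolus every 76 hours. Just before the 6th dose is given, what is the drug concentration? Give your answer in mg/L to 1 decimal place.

0.5 mg/L

f = (1/2)^(τ/t½) = (1/2)^(76/28) ≈ 0.1524.
C₀ = D/Vd = 697/247 ≈ 2.822 mg/L.
Before the 6th dose, 5 doses have been given. Superposition: Cmin = C₀·(f + f² + … + f^5).
≈ 2.822 × (0.1524 + 0.0232 + 0.0035 + 0.0005 + 0.0001) ≈ 2.822 × 0.1797 ≈ 0.507 mg/L.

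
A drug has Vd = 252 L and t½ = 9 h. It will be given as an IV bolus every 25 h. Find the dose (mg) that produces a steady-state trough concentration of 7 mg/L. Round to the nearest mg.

τ/t½ = 25/9 ≈ 2.7778, so f = (1/2)^(25/9) ≈ 0.145816.
Cmin,ss = (D/Vd)·f/(1−f), so D = Cmin,ss·Vd·(1−f)/f.
D = 7 × 252 × (1−f)/f ≈ 7 × 252 × 5.85796 ≈ 10333.44 mg.

10333 mg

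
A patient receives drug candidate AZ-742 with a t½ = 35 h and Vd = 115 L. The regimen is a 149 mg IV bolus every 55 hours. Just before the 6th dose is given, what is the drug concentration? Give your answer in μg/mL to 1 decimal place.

0.7 μg/mL

f = (1/2)^(τ/t½) = (1/2)^(55/35) ≈ 0.3365.
C₀ = D/Vd = 149/115 ≈ 1.296 μg/mL.
Before the 6th dose, 5 doses have been given. Superposition: Cmin = C₀·(f + f² + … + f^5).
≈ 1.296 × (0.3365 + 0.1132 + 0.0381 + 0.0128 + 0.0043) ≈ 1.296 × 0.5049 ≈ 0.654 μg/mL.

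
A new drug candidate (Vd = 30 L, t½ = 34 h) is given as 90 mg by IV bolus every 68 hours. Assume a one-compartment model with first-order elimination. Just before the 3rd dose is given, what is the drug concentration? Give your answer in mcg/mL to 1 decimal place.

0.9 mcg/mL

f = (1/2)^(τ/t½) = (1/2)^(68/34) ≈ 0.2500.
C₀ = D/Vd = 90/30 ≈ 3.000 mcg/mL.
Before the 3rd dose, 2 doses have been given. Superposition: Cmin = C₀·(f + f²).
≈ 3.000 × (0.2500 + 0.0625) ≈ 3.000 × 0.3125 ≈ 0.938 mcg/mL.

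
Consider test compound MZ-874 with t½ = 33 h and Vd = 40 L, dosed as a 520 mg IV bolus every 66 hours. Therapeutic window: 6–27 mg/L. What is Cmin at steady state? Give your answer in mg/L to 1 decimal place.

4.3 mg/L

The dosing interval is 2 half-lives, so f = 2^(−2) = 0.25.
Accumulation ratio R = 1/(1 − f) = 1/0.75 = 4/3.
Single-dose peak C₀ = D/Vd = 520/40 = 13 mg/L.
Steady-state peak Cmax,ss = C₀·R = 13 × 4/3 ≈ 17.333 mg/L.
Steady-state trough Cmin,ss = Cmax,ss·f ≈ 17.333 × 0.25 ≈ 4.333 mg/L.
Trough 4.3 mg/L vs MEC 6 mg/L: subtherapeutic.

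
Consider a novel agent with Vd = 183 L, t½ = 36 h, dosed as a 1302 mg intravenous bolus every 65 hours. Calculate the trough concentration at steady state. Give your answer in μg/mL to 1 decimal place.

τ/t½ = 65/36 ≈ 1.8056, so fraction remaining f = (1/2)^(65/36) ≈ 0.2861.
Accumulation ratio R = 1/(1 − f) ≈ 1/0.7139 ≈ 1.4008.
Each bolus raises the concentration by D/Vd = 1302/183 ≈ 7.115 μg/mL.
Steady-state peak Cmax,ss = C₀·R ≈ 7.115 × 1.4008 ≈ 9.967 μg/mL.
Steady-state trough Cmin,ss = Cmax,ss·f ≈ 9.967 × 0.2861 ≈ 2.852 μg/mL.

2.9 μg/mL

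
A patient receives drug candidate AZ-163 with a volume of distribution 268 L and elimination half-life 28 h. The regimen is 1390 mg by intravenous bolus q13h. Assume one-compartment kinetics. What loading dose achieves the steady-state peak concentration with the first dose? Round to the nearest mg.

f = (1/2)^(13/28) ≈ 0.724830; accumulation ratio R = 1/(1−f) ≈ 3.63412.
Loading dose to hit Cmax,ss on first dose: D_load = D_maint·R ≈ 1390 × 3.63412 ≈ 5051.43 mg.

5051 mg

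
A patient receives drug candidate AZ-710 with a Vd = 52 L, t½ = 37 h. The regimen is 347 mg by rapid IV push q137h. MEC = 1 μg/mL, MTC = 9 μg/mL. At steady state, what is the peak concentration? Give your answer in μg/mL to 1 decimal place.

τ/t½ = 137/37 ≈ 3.7027, so fraction remaining f = (1/2)^(137/37) ≈ 0.0768.
Accumulation ratio R = 1/(1 − f) ≈ 1/0.9232 ≈ 1.0832.
Each bolus raises the concentration by D/Vd = 347/52 ≈ 6.673 μg/mL.
Steady-state peak Cmax,ss = C₀·R ≈ 6.673 × 1.0832 ≈ 7.228 μg/mL.
Peak 7.2 μg/mL vs MTC 9 μg/mL: below toxic threshold.

7.2 μg/mL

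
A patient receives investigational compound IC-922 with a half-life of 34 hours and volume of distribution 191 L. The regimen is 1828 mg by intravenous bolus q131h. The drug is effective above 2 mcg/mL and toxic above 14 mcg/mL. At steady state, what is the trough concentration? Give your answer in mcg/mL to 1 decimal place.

0.7 mcg/mL

Over one 131-h interval, 131/34 ≈ 3.8529 half-lives elapse, leaving f ≈ 0.0692 of each dose.
At steady state, accumulation factor R = 1/(1 − e^(−kτ)) ≈ 1.0743.
Each bolus raises the concentration by D/Vd = 1828/191 ≈ 9.571 mcg/mL.
Cmax,ss = C₀/(1 − f) ≈ 9.571/0.9308 ≈ 10.283 mcg/mL.
Steady-state trough Cmin,ss = Cmax,ss·f ≈ 10.283 × 0.0692 ≈ 0.712 mcg/mL.
Trough 0.7 mcg/mL vs MEC 2 mcg/mL: subtherapeutic.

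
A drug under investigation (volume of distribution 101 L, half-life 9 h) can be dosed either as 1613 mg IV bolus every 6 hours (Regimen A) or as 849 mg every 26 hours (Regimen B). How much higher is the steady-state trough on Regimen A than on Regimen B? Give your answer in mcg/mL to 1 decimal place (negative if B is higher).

25.9 mcg/mL

Regimen A: f = (1/2)^(6/9) ≈ 0.6300; Cmin,ss = (1613/101)·f/(1−f) ≈ 27.193 mcg/mL.
Regimen B: f = (1/2)^(26/9) ≈ 0.1350; Cmin,ss = (849/101)·f/(1−f) ≈ 1.312 mcg/mL.
Difference ≈ 27.193 − 1.312 ≈ 25.881 mcg/mL.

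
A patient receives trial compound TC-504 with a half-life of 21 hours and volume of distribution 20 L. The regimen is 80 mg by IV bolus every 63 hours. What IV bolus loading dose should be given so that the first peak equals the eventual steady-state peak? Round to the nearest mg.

91 mg

f = (1/2)^(63/21) ≈ 0.125000; accumulation ratio R = 1/(1−f) ≈ 1.14286.
Loading dose to hit Cmax,ss on first dose: D_load = D_maint·R ≈ 80 × 1.14286 ≈ 91.43 mg.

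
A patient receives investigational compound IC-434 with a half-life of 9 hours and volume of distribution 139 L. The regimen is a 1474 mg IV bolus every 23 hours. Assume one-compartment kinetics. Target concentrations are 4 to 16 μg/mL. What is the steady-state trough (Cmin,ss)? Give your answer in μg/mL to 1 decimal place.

2.2 μg/mL

k = ln2/t½ = ln2/9 ≈ 0.077016 h⁻¹; fraction remaining f = e^(−kτ) = e^(−0.077016×23) ≈ 0.1701.
Each bolus raises the concentration by D/Vd = 1474/139 ≈ 10.604 μg/mL.
Steady-state trough Cmin,ss = C₀·f/(1−f) ≈ 10.604 × 0.1701/0.8299 ≈ 2.173 μg/mL.
Trough 2.2 μg/mL vs MEC 4 μg/mL: subtherapeutic.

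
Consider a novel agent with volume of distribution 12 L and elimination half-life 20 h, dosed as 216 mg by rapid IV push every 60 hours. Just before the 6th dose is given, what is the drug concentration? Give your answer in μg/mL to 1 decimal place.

2.6 μg/mL

f = (1/2)^(τ/t½) = (1/2)^(60/20) ≈ 0.1250.
C₀ = D/Vd = 216/12 ≈ 18.000 μg/mL.
Before the 6th dose, 5 doses have been given. Superposition: Cmin = C₀·(f + f² + … + f^5).
≈ 18.000 × (0.1250 + 0.0156 + 0.0020 + 0.0002 + 0.0000) ≈ 18.000 × 0.1428 ≈ 2.570 μg/mL.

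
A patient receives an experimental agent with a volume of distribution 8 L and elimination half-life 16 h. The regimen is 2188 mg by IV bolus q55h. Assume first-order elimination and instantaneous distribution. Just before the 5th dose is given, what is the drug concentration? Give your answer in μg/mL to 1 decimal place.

f = (1/2)^(τ/t½) = (1/2)^(55/16) ≈ 0.0923.
C₀ = D/Vd = 2188/8 ≈ 273.500 μg/mL.
Before the 5th dose, 4 doses have been given. Superposition: Cmin = C₀·(f + f² + … + f^4).
≈ 273.500 × (0.0923 + 0.0085 + 0.0008 + 0.0001) ≈ 273.500 × 0.1017 ≈ 27.815 μg/mL.

27.8 μg/mL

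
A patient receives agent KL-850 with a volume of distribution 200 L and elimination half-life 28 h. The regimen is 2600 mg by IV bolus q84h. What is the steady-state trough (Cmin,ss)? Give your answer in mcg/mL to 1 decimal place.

1.9 mcg/mL

The dosing interval is 3 half-lives, so f = 2^(−3) = 0.125.
Accumulation ratio R = 1/(1 − f) = 1/0.875 = 8/7.
Single-dose peak C₀ = D/Vd = 2600/200 = 13 mcg/mL.
Steady-state peak Cmax,ss = C₀·R = 13 × 8/7 ≈ 14.857 mcg/mL.
Steady-state trough Cmin,ss = Cmax,ss·f ≈ 14.857 × 0.125 ≈ 1.857 mcg/mL.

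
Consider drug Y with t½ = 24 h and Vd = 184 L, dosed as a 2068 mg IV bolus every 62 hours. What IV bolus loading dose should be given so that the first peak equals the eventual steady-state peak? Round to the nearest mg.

2482 mg

f = (1/2)^(62/24) ≈ 0.166855; accumulation ratio R = 1/(1−f) ≈ 1.20027.
Loading dose to hit Cmax,ss on first dose: D_load = D_maint·R ≈ 2068 × 1.20027 ≈ 2482.16 mg.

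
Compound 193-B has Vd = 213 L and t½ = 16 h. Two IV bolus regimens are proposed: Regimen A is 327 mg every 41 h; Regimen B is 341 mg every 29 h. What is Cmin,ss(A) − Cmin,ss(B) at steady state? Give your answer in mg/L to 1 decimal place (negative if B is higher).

Regimen A: f = (1/2)^(41/16) ≈ 0.1693; Cmin,ss = (327/213)·f/(1−f) ≈ 0.313 mg/L.
Regimen B: f = (1/2)^(29/16) ≈ 0.2847; Cmin,ss = (341/213)·f/(1−f) ≈ 0.637 mg/L.
Difference ≈ 0.313 − 0.637 ≈ -0.324 mg/L.

-0.3 mg/L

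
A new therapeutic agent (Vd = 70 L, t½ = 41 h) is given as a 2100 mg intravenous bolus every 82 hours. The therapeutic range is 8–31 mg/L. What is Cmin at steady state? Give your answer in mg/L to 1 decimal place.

10.0 mg/L

τ = 82 h = 2 half-lives, so f = (1/2)^2 = 0.25.
At steady state, R = 1/(1 − 0.25) = 4/3.
Single-dose peak C₀ = D/Vd = 2100/70 = 30 mg/L.
Steady-state peak Cmax,ss = C₀·R = 30 × 4/3 ≈ 40.000 mg/L.
Steady-state trough Cmin,ss = Cmax,ss·f ≈ 40.000 × 0.25 ≈ 10.000 mg/L.
Trough 10.0 mg/L vs MEC 8 mg/L: adequate.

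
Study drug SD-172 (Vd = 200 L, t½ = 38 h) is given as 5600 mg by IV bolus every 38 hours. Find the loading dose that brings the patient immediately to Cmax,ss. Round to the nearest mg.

11200 mg

f = (1/2)^(38/38) ≈ 0.500000; accumulation ratio R = 1/(1−f) ≈ 2.00000.
Loading dose to hit Cmax,ss on first dose: D_load = D_maint·R ≈ 5600 × 2.00000 ≈ 11200.00 mg.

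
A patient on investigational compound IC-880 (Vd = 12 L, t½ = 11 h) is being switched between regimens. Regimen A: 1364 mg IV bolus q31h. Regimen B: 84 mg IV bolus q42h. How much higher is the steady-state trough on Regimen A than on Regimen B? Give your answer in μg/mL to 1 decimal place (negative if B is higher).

18.2 μg/mL

Regimen A: f = (1/2)^(31/11) ≈ 0.1418; Cmin,ss = (1364/12)·f/(1−f) ≈ 18.781 μg/mL.
Regimen B: f = (1/2)^(42/11) ≈ 0.0709; Cmin,ss = (84/12)·f/(1−f) ≈ 0.534 μg/mL.
Difference ≈ 18.781 − 0.534 ≈ 18.247 μg/mL.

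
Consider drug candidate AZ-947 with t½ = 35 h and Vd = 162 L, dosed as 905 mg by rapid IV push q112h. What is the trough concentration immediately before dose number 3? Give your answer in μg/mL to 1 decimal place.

f = (1/2)^(τ/t½) = (1/2)^(112/35) ≈ 0.1088.
C₀ = D/Vd = 905/162 ≈ 5.586 μg/mL.
Before the 3rd dose, 2 doses have been given. Superposition: Cmin = C₀·(f + f²).
≈ 5.586 × (0.1088 + 0.0118) ≈ 5.586 × 0.1206 ≈ 0.674 μg/mL.

0.7 μg/mL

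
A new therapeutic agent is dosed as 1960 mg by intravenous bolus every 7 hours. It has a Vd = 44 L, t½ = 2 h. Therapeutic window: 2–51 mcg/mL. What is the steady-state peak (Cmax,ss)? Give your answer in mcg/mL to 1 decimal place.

48.9 mcg/mL

k = ln2/t½ = ln2/2 ≈ 0.346574 h⁻¹; fraction remaining f = e^(−kτ) = e^(−0.346574×7) ≈ 0.0884.
At steady state, accumulation factor R = 1/(1 − e^(−kτ)) ≈ 1.0970.
Single-dose peak C₀ = D/Vd = 1960/44 ≈ 44.545 mcg/mL.
Cmax,ss = C₀/(1 − f) ≈ 44.545/0.9116 ≈ 48.865 mcg/mL.
Peak 48.9 mcg/mL vs MTC 51 mcg/mL: below toxic threshold.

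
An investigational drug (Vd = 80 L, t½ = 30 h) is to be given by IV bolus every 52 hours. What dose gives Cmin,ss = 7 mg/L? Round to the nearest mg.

1302 mg

τ/t½ = 52/30 ≈ 1.7333, so f = (1/2)^(52/30) ≈ 0.300756.
Cmin,ss = (D/Vd)·f/(1−f), so D = Cmin,ss·Vd·(1−f)/f.
D = 7 × 80 × (1−f)/f ≈ 7 × 80 × 2.32495 ≈ 1301.97 mg.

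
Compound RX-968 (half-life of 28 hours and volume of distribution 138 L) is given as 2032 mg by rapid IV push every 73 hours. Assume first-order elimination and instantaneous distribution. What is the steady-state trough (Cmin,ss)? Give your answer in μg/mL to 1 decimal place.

2.9 μg/mL

Over one 73-h interval, 73/28 ≈ 2.6071 half-lives elapse, leaving f ≈ 0.1641 of each dose.
Each bolus raises the concentration by D/Vd = 2032/138 ≈ 14.725 μg/mL.
Steady-state trough Cmin,ss = C₀·f/(1−f) ≈ 14.725 × 0.1641/0.8359 ≈ 2.891 μg/mL.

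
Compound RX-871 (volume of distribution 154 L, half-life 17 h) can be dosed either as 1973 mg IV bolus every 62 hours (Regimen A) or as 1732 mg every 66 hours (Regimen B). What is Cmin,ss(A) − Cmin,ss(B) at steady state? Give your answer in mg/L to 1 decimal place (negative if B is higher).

0.3 mg/L

Regimen A: f = (1/2)^(62/17) ≈ 0.0798; Cmin,ss = (1973/154)·f/(1−f) ≈ 1.111 mg/L.
Regimen B: f = (1/2)^(66/17) ≈ 0.0678; Cmin,ss = (1732/154)·f/(1−f) ≈ 0.818 mg/L.
Difference ≈ 1.111 − 0.818 ≈ 0.293 mg/L.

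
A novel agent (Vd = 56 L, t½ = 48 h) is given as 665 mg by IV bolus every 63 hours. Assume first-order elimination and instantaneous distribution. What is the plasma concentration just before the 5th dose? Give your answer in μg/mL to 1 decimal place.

7.8 μg/mL

f = (1/2)^(τ/t½) = (1/2)^(63/48) ≈ 0.4026.
C₀ = D/Vd = 665/56 ≈ 11.875 μg/mL.
Before the 5th dose, 4 doses have been given. Superposition: Cmin = C₀·(f + f² + … + f^4).
≈ 11.875 × (0.4026 + 0.1621 + 0.0653 + 0.0263) ≈ 11.875 × 0.6563 ≈ 7.794 μg/mL.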